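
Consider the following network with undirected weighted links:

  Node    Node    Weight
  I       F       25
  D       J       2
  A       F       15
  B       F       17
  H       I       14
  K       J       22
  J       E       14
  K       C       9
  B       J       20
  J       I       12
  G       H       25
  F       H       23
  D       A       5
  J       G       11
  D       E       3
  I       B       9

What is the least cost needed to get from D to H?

28

Running Dijkstra from D:
D: 0
J: 2  (via D)
E: 3  (via D)
A: 5  (via D)
G: 13  (via J)
I: 14  (via J)
F: 20  (via A)
B: 22  (via J)
K: 24  (via J)
H: 28  (via I)
Shortest route: D → J → I → H = 28.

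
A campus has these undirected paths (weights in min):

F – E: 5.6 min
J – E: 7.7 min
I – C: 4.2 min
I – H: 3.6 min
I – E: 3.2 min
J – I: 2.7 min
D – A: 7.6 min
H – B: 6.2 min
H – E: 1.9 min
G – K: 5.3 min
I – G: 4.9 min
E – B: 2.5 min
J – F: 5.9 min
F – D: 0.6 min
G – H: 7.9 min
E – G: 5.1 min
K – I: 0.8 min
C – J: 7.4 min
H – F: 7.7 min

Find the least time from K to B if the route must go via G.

Best K to G: K–G costing 5.3
Shortest G→B: G–E–B = 7.6
Total via G: 5.3 + 7.6 = 12.9 min.

12.9 min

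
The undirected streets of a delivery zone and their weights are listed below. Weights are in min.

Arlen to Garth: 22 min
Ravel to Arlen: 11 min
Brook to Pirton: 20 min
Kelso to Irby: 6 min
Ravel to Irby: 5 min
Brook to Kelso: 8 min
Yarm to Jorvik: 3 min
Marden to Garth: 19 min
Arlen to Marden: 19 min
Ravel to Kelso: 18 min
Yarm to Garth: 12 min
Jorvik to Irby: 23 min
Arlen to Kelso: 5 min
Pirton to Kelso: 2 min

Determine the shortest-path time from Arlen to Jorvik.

34 min

Candidate routes:
Arlen → Garth → Yarm → Jorvik: 22+12+3 = 37
Arlen → Kelso → Irby → Jorvik: 5+6+23 = 34
Cheapest is Arlen → Kelso → Irby → Jorvik at 34 min.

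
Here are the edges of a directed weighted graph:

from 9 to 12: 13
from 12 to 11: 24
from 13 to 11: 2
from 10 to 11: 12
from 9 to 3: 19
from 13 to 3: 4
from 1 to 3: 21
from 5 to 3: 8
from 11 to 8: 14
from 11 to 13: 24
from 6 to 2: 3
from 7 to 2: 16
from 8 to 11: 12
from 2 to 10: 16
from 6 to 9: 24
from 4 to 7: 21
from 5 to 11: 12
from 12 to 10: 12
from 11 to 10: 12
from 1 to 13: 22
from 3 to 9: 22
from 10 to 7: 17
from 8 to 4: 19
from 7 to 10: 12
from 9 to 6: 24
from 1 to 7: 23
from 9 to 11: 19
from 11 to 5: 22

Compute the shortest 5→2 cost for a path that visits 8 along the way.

82

Shortest 5→8: 5 → 11 → 8 = 26
Shortest 8→2: 8 → 4 → 7 → 2 = 56
Total via 8: 26 + 56 = 82.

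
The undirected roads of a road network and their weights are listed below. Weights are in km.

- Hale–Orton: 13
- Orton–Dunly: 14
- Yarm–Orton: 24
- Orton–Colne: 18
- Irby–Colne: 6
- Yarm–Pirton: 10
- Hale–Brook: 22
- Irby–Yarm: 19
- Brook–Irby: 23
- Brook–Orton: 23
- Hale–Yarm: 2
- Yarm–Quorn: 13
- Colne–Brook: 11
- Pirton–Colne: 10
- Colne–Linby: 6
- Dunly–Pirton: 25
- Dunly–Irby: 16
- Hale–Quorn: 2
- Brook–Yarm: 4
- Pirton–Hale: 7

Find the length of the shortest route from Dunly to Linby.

Enumerating some paths:
Dunly → Irby → Colne → Linby: 16+6+6 = 28
Dunly → Pirton → Colne → Linby: 25+10+6 = 41
Dunly → Orton → Colne → Linby: 14+18+6 = 38
The minimum is 28 km via Dunly → Irby → Colne → Linby.

28 km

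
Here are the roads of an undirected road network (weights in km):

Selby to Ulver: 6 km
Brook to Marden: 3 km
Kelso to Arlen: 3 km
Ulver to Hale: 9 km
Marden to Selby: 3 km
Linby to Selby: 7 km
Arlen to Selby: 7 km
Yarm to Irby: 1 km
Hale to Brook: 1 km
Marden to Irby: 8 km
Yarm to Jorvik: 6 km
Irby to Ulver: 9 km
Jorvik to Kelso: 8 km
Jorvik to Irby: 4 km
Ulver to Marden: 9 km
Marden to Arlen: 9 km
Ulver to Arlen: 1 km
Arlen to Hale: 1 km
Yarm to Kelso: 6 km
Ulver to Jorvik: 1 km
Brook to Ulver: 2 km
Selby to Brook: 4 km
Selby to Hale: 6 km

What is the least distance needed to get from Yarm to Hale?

8 km

Shortest distances from Yarm:
Yarm: 0
Irby: 1  (via Yarm)
Jorvik: 5  (via Irby)
Ulver: 6  (via Jorvik)
Kelso: 6  (via Yarm)
Arlen: 7  (via Ulver)
Brook: 8  (via Ulver)
Hale: 8  (via Arlen)
Shortest route: Yarm–Irby–Jorvik–Ulver–Arlen–Hale = 8 km.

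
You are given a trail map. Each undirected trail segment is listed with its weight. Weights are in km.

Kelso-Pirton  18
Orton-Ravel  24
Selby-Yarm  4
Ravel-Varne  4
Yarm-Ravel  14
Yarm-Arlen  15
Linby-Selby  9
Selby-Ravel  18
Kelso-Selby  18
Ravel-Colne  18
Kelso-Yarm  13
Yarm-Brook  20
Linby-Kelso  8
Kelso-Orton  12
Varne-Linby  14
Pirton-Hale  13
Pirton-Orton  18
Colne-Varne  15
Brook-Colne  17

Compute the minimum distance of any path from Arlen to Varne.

33 km

Candidate routes:
Arlen - Yarm - Selby - Linby - Varne: 15+4+9+14 = 42
Arlen - Yarm - Selby - Ravel - Varne: 15+4+18+4 = 41
Arlen - Yarm - Ravel - Varne: 15+14+4 = 33
Arlen - Yarm - Kelso - Linby - Varne: 15+13+8+14 = 50
The minimum is 33 km via Arlen - Yarm - Ravel - Varne.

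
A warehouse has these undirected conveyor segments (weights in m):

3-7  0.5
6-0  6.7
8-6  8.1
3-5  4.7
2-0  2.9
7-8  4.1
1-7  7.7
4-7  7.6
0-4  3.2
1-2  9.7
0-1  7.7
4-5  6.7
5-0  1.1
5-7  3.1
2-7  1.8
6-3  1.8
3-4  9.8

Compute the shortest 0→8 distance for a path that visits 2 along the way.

8.8 m

Best 0 to 2: 0 → 2 costing 2.9
Shortest 2→8: 2 → 7 → 8 = 5.9
Total via 2: 2.9 + 5.9 = 8.8 m.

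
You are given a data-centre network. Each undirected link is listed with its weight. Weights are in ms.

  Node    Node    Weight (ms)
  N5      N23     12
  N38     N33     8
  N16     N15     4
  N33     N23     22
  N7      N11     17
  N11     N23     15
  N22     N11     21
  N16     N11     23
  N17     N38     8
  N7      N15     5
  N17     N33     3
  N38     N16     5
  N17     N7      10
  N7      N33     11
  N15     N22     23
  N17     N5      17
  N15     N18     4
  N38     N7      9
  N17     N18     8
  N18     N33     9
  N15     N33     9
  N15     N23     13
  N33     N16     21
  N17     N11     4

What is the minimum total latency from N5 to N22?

Compare a few routes:
N5 → N23 → N15 → N22: 12+13+23 = 48
N5 → N23 → N11 → N22: 12+15+21 = 48
N5 → N17 → N11 → N22: 17+4+21 = 42
Cheapest is N5 → N17 → N11 → N22 at 42 ms.

42 ms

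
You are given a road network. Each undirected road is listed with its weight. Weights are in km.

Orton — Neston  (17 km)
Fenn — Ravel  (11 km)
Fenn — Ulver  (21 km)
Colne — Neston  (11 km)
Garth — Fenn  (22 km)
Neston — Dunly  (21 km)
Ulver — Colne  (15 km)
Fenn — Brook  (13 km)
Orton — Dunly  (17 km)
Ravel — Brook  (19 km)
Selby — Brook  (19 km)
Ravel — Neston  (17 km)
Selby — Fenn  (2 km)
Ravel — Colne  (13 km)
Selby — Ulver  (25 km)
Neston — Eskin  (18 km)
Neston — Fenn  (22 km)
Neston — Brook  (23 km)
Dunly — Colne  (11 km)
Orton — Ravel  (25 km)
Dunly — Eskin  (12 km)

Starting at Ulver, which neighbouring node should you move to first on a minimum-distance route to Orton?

Enumerating some paths:
Ulver → Colne → Dunly → Orton: 15+11+17 = 43
Ulver → Colne → Ravel → Orton: 15+13+25 = 53
Ulver → Fenn → Ravel → Orton: 21+11+25 = 57
The minimum is 43 km via Ulver → Colne → Dunly → Orton.
So from Ulver the first move is to Colne.

Colne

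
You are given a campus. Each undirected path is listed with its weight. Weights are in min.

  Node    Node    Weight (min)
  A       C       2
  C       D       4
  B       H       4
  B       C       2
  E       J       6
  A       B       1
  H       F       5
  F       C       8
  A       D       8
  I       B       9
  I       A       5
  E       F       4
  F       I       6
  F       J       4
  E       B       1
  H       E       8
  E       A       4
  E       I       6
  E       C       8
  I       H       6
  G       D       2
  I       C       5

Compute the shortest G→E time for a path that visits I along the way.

Shortest G→I: G–D–C–I = 11
Shortest I→E: I–E = 6
Total via I: 11 + 6 = 17 min.

17 min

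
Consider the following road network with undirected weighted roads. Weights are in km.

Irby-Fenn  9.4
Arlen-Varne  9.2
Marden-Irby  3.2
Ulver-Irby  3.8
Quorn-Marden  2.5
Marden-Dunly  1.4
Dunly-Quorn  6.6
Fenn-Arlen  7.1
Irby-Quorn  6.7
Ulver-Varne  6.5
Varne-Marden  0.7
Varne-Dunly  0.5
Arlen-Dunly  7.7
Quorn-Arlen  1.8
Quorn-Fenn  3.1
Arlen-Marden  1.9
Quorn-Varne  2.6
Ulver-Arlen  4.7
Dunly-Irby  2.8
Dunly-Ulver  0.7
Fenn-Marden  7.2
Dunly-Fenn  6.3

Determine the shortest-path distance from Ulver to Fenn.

6.9 km

Enumerating some paths:
Ulver - Dunly - Fenn: 0.7+6.3 = 7
Ulver - Dunly - Varne - Quorn - Fenn: 0.7+0.5+2.6+3.1 = 6.9
The minimum is 6.9 km via Ulver - Dunly - Varne - Quorn - Fenn.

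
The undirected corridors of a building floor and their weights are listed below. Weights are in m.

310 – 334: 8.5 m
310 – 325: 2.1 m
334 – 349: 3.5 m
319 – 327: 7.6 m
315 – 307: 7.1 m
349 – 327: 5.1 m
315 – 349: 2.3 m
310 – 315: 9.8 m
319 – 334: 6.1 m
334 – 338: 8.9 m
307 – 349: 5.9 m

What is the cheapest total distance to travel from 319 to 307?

Shortest distances from 319:
319: 0
334: 6.1  (via 319)
327: 7.6  (via 319)
349: 9.6  (via 334)
315: 11.9  (via 349)
310: 14.6  (via 334)
338: 15  (via 334)
307: 15.5  (via 349)
Shortest route: 319 → 334 → 349 → 307 = 15.5 m.

15.5 m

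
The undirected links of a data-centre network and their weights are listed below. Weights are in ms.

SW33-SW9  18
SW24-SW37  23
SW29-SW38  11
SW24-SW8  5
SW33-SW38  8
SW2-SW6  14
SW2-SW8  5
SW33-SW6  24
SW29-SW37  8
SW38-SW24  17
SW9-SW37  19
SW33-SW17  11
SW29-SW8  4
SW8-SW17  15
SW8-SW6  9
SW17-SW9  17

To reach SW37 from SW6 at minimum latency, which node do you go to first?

SW8

Enumerating some paths:
SW6 → SW2 → SW8 → SW29 → SW37: 14+5+4+8 = 31
SW6 → SW8 → SW29 → SW37: 9+4+8 = 21
Cheapest is SW6 → SW8 → SW29 → SW37 at 21 ms.
So from SW6 the first move is to SW8.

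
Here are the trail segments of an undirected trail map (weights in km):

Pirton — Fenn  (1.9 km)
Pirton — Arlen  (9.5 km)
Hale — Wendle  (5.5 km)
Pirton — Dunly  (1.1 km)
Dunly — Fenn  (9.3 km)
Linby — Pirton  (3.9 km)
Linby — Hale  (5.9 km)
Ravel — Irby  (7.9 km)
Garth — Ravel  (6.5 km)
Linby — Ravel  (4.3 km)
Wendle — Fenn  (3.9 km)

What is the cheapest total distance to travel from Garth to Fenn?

16.6 km

Enumerating some paths:
Garth–Ravel–Linby–Hale–Wendle–Fenn: 6.5+4.3+5.9+5.5+3.9 = 26.1
Garth–Ravel–Linby–Pirton–Fenn: 6.5+4.3+3.9+1.9 = 16.6
Garth–Ravel–Linby–Pirton–Dunly–Fenn: 6.5+4.3+3.9+1.1+9.3 = 25.1
The minimum is 16.6 km via Garth–Ravel–Linby–Pirton–Fenn.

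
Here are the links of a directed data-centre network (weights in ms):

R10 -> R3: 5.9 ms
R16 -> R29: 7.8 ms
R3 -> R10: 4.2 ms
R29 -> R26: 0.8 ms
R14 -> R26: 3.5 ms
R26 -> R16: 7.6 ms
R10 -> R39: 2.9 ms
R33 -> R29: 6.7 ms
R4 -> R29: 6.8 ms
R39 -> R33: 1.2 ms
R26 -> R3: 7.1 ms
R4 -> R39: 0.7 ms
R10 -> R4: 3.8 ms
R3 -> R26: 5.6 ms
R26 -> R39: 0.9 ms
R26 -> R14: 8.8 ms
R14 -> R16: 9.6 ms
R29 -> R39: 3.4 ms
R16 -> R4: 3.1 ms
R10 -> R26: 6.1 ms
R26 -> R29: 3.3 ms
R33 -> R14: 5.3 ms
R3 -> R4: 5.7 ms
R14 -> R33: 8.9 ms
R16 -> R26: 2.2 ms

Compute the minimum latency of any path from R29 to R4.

Candidate routes:
R29 → R26 → R39 → R33 → R14 → R16 → R4: 0.8+0.9+1.2+5.3+9.6+3.1 = 20.9
R29 → R26 → R3 → R10 → R4: 0.8+7.1+4.2+3.8 = 15.9
R29 → R26 → R3 → R4: 0.8+7.1+5.7 = 13.6
R29 → R26 → R16 → R4: 0.8+7.6+3.1 = 11.5
The minimum is 11.5 ms via R29 → R26 → R16 → R4.

11.5 ms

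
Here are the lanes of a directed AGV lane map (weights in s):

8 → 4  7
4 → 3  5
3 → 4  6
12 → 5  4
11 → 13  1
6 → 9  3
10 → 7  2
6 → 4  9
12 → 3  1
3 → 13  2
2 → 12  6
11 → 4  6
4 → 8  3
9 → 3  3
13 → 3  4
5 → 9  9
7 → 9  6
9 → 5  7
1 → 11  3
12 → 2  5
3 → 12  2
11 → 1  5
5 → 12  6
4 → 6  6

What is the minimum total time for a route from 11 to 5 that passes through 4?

17 s

Best 11 to 4: 11 → 4 costing 6
Shortest 4→5: 4 → 3 → 12 → 5 = 11
Total via 4: 6 + 11 = 17 s.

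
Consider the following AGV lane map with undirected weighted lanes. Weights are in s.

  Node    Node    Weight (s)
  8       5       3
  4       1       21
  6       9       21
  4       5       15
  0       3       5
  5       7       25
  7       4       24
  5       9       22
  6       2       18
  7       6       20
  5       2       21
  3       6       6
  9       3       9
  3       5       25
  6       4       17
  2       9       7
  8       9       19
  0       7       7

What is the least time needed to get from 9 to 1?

Shortest distances from 9:
9: 0
2: 7  (via 9)
3: 9  (via 9)
0: 14  (via 3)
6: 15  (via 3)
8: 19  (via 9)
7: 21  (via 0)
5: 22  (via 9)
4: 32  (via 6)
1: 53  (via 4)
Shortest route: 9–3–6–4–1 = 53 s.

53 s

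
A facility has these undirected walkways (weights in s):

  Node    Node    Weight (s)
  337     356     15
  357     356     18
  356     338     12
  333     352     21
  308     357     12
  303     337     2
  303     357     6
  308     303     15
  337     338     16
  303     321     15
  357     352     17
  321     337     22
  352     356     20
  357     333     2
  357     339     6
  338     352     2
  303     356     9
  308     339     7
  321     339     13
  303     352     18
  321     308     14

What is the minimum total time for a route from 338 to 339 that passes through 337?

Shortest 338→337: 338–337 = 16
Shortest 337→339: 337–303–357–339 = 14
Total via 337: 16 + 14 = 30 s.

30 s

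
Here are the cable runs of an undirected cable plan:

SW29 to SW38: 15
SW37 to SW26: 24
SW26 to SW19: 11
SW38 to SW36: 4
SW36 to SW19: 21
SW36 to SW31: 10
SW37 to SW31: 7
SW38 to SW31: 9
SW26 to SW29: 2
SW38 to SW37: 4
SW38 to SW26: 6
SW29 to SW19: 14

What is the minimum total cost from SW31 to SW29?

Compare a few routes:
SW31 → SW36 → SW38 → SW26 → SW29: 10+4+6+2 = 22
SW31 → SW37 → SW38 → SW26 → SW29: 7+4+6+2 = 19
SW31 → SW38 → SW26 → SW29: 9+6+2 = 17
The minimum is 17 via SW31 → SW38 → SW26 → SW29.

17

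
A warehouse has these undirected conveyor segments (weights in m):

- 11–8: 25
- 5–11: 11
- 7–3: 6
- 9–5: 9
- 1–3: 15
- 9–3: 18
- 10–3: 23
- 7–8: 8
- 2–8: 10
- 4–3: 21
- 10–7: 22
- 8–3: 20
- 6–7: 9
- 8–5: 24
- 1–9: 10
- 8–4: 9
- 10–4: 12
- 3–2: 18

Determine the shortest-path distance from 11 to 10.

46 m

Shortest distances from 11:
11: 0
5: 11  (via 11)
9: 20  (via 5)
8: 25  (via 11)
1: 30  (via 9)
7: 33  (via 8)
4: 34  (via 8)
2: 35  (via 8)
3: 38  (via 9)
6: 42  (via 7)
10: 46  (via 4)
Shortest route: 11–8–4–10 = 46 m.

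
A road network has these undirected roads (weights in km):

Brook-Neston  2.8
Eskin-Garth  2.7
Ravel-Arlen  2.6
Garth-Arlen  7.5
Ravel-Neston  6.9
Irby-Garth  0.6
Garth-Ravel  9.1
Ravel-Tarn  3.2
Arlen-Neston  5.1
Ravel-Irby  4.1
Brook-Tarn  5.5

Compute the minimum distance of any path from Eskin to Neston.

14.3 km

Candidate routes:
Eskin → Garth → Irby → Ravel → Arlen → Neston: 2.7+0.6+4.1+2.6+5.1 = 15.1
Eskin → Garth → Irby → Ravel → Neston: 2.7+0.6+4.1+6.9 = 14.3
Cheapest is Eskin → Garth → Irby → Ravel → Neston at 14.3 km.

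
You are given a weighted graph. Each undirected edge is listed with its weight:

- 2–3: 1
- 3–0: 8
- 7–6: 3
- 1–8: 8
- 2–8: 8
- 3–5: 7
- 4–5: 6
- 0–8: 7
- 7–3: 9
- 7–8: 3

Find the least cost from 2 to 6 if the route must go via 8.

Best 2 to 8: 2 → 8 costing 8
Best 8 to 6: 8 → 7 → 6 costing 6
Total via 8: 8 + 6 = 14.

14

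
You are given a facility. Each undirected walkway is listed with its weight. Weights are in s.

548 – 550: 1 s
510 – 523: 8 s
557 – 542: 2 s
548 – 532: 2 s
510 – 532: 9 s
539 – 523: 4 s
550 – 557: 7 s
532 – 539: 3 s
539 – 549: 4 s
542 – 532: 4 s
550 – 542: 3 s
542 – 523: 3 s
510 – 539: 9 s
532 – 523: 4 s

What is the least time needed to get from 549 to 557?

Running Dijkstra from 549:
549: 0
539: 4  (via 549)
532: 7  (via 539)
523: 8  (via 539)
548: 9  (via 532)
550: 10  (via 548)
542: 11  (via 532)
510: 13  (via 539)
557: 13  (via 542)
Shortest route: 549–539–532–542–557 = 13 s.

13 s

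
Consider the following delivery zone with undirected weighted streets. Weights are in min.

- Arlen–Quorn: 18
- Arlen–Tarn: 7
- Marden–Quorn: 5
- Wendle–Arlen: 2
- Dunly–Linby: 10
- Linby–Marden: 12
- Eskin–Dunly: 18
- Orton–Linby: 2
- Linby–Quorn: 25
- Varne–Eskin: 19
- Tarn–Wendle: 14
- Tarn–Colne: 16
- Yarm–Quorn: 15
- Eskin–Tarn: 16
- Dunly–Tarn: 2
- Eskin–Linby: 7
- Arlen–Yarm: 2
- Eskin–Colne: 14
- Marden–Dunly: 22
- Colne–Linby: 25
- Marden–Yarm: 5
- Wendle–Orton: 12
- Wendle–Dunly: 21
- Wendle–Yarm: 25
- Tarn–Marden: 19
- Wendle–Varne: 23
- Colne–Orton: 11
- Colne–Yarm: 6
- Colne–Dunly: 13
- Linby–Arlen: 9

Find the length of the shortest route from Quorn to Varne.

37 min

Settle nodes by increasing distance from Quorn:
Quorn: 0
Marden: 5  (via Quorn)
Yarm: 10  (via Marden)
Arlen: 12  (via Yarm)
Wendle: 14  (via Arlen)
Colne: 16  (via Yarm)
Linby: 17  (via Marden)
Orton: 19  (via Linby)
Tarn: 19  (via Arlen)
Dunly: 21  (via Tarn)
Eskin: 24  (via Linby)
Varne: 37  (via Wendle)
Shortest route: Quorn–Marden–Yarm–Arlen–Wendle–Varne = 37 min.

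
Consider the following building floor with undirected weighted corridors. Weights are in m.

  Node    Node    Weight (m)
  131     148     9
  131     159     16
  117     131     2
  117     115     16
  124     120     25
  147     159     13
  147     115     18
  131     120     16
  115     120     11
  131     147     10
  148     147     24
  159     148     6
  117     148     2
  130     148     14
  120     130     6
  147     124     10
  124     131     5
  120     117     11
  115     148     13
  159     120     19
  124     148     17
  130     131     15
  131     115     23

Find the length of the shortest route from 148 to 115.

Shortest distances from 148:
148: 0
117: 2  (via 148)
131: 4  (via 117)
159: 6  (via 148)
124: 9  (via 131)
115: 13  (via 148)
Shortest route: 148–115 = 13 m.

13 m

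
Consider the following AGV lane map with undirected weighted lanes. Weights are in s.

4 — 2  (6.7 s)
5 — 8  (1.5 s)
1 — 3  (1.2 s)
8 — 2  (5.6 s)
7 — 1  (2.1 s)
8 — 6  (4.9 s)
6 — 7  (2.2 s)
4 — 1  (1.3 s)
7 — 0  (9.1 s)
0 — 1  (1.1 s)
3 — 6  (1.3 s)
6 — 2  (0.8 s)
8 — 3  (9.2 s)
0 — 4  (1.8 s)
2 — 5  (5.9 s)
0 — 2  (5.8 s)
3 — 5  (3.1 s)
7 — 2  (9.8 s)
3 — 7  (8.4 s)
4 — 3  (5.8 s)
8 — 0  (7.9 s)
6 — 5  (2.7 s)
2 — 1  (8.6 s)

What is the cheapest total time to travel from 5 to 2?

Enumerating some paths:
5–6–2: 2.7+0.8 = 3.5
5–3–6–2: 3.1+1.3+0.8 = 5.2
The minimum is 3.5 s via 5–6–2.

3.5 s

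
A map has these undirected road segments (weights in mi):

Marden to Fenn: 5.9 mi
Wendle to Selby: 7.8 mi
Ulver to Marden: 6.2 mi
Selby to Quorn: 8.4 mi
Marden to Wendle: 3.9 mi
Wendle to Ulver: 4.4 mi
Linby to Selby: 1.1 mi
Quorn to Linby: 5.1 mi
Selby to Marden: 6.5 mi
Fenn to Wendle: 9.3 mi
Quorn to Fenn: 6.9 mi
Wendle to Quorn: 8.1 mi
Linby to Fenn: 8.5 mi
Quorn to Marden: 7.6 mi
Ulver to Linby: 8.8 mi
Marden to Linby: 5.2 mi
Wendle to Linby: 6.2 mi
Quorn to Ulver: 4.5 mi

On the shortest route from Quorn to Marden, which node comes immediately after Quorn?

Marden

Compare a few routes:
Quorn → Ulver → Marden: 4.5+6.2 = 10.7
Quorn → Linby → Marden: 5.1+5.2 = 10.3
Quorn → Marden: 7.6 = 7.6
The minimum is 7.6 mi via Quorn → Marden.
So from Quorn the first move is to Marden.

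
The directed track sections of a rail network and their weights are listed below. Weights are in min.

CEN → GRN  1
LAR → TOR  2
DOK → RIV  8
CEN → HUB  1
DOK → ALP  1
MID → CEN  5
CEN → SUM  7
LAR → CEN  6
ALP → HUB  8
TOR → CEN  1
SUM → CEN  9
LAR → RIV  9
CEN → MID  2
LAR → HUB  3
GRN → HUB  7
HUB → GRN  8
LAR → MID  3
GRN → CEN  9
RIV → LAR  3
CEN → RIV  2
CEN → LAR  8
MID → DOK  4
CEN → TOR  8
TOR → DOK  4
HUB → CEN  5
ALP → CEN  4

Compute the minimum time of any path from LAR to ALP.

7 min

Candidate routes:
LAR - MID - DOK - ALP: 3+4+1 = 8
LAR - TOR - DOK - ALP: 2+4+1 = 7
The minimum is 7 min via LAR - TOR - DOK - ALP.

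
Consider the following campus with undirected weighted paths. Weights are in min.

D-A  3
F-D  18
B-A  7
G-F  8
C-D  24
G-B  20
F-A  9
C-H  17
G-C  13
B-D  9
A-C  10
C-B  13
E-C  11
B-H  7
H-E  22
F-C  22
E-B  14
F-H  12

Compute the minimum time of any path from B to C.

Candidate routes:
B–A–C: 7+10 = 17
B–C: 13 = 13
The minimum is 13 min via B–C.

13 min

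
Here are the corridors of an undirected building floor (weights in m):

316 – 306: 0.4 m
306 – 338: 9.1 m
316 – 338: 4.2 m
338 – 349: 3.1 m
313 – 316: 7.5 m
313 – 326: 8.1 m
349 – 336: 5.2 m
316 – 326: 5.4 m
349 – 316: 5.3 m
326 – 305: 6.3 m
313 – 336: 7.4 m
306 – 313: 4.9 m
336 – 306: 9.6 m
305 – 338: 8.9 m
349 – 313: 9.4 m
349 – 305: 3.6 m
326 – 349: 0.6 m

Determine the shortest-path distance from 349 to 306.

Compare a few routes:
349 → 338 → 306: 3.1+9.1 = 12.2
349 → 326 → 316 → 306: 0.6+5.4+0.4 = 6.4
349 → 316 → 306: 5.3+0.4 = 5.7
349 → 338 → 316 → 306: 3.1+4.2+0.4 = 7.7
The minimum is 5.7 m via 349 → 316 → 306.

5.7 m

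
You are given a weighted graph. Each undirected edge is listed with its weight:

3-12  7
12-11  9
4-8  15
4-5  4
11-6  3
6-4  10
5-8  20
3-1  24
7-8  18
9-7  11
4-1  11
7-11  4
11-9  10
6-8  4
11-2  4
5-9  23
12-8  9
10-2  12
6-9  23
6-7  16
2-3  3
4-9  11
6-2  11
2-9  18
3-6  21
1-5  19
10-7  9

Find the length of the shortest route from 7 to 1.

28

Enumerating some paths:
7–11–6–4–1: 4+3+10+11 = 28
7–9–4–1: 11+11+11 = 33
7–11–9–4–1: 4+10+11+11 = 36
7–11–2–3–1: 4+4+3+24 = 35
Cheapest is 7–11–6–4–1 at 28.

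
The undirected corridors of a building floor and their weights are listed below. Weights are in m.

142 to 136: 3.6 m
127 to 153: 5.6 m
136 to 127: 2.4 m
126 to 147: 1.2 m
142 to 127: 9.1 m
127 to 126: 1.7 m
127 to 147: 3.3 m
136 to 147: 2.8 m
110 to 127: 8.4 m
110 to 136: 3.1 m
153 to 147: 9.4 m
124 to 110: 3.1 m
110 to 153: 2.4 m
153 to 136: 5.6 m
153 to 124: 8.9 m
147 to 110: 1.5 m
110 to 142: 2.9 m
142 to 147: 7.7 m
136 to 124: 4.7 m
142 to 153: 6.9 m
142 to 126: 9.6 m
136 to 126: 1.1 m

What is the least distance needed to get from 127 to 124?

Running Dijkstra from 127:
127: 0
126: 1.7  (via 127)
136: 2.4  (via 127)
147: 2.9  (via 126)
110: 4.4  (via 147)
153: 5.6  (via 127)
142: 6  (via 136)
124: 7.1  (via 136)
Shortest route: 127 → 136 → 124 = 7.1 m.

7.1 m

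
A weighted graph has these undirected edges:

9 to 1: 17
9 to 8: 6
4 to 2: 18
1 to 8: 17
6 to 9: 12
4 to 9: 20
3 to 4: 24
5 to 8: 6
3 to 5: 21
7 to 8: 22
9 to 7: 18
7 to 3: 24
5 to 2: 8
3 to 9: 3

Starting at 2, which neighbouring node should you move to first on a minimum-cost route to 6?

5

Enumerating some paths:
2 → 5 → 8 → 9 → 6: 8+6+6+12 = 32
2 → 5 → 3 → 9 → 6: 8+21+3+12 = 44
The minimum is 32 via 2 → 5 → 8 → 9 → 6.
So from 2 the first move is to 5.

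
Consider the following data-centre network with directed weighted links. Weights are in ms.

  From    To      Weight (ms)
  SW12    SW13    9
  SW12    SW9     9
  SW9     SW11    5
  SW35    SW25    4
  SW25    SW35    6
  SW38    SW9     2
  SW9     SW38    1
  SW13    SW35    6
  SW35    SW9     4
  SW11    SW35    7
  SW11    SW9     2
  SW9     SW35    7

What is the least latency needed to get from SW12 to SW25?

19 ms

Candidate routes:
SW12 - SW13 - SW35 - SW25: 9+6+4 = 19
SW12 - SW9 - SW11 - SW35 - SW25: 9+5+7+4 = 25
SW12 - SW9 - SW35 - SW25: 9+7+4 = 20
Cheapest is SW12 - SW13 - SW35 - SW25 at 19 ms.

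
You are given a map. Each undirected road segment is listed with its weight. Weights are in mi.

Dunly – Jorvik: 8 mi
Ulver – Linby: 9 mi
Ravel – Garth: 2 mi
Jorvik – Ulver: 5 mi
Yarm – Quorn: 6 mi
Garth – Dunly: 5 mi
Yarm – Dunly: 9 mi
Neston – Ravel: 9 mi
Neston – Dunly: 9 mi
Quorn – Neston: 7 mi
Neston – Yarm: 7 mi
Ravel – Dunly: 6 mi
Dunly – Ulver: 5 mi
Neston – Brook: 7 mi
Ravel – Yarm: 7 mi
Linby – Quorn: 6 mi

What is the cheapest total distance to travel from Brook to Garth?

18 mi

Enumerating some paths:
Brook → Neston → Ravel → Garth: 7+9+2 = 18
Brook → Neston → Dunly → Garth: 7+9+5 = 21
The minimum is 18 mi via Brook → Neston → Ravel → Garth.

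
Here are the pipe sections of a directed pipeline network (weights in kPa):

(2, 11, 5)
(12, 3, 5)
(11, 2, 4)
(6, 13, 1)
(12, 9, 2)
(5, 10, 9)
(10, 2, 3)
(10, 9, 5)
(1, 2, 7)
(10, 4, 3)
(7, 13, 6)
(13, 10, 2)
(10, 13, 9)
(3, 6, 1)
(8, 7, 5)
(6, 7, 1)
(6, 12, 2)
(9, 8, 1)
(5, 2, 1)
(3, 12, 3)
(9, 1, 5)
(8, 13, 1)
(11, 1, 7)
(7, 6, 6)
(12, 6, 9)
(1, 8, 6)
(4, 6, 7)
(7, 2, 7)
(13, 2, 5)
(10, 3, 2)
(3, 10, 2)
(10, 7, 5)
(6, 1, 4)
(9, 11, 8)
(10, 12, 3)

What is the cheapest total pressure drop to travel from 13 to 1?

Enumerating some paths:
13 - 10 - 12 - 9 - 1: 2+3+2+5 = 12
13 - 10 - 3 - 12 - 9 - 1: 2+2+3+2+5 = 14
13 - 10 - 9 - 1: 2+5+5 = 12
13 - 10 - 3 - 6 - 1: 2+2+1+4 = 9
The minimum is 9 kPa via 13 - 10 - 3 - 6 - 1.

9 kPa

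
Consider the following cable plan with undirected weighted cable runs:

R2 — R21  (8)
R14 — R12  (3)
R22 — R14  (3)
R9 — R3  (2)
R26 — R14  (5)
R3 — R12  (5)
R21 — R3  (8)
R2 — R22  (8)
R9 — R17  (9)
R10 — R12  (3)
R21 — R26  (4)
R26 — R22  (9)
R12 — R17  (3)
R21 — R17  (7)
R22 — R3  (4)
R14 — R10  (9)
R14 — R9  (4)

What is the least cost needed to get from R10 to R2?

17

Compare a few routes:
R10 → R14 → R22 → R2: 9+3+8 = 20
R10 → R12 → R3 → R22 → R2: 3+5+4+8 = 20
R10 → R12 → R14 → R22 → R2: 3+3+3+8 = 17
Cheapest is R10 → R12 → R14 → R22 → R2 at 17.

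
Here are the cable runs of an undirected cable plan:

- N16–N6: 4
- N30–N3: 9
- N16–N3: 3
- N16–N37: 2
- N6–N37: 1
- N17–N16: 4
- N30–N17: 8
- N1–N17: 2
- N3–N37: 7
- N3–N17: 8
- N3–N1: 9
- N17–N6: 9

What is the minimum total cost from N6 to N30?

Enumerating some paths:
N6 - N37 - N16 - N3 - N30: 1+2+3+9 = 15
N6 - N16 - N17 - N30: 4+4+8 = 16
The minimum is 15 via N6 - N37 - N16 - N3 - N30.

15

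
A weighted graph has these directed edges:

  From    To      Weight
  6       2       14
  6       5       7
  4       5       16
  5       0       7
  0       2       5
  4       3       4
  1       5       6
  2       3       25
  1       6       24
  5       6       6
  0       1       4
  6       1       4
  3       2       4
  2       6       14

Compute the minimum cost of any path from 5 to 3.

37

Settle nodes by increasing distance from 5:
5: 0
6: 6  (via 5)
0: 7  (via 5)
1: 10  (via 6)
2: 12  (via 0)
3: 37  (via 2)
Shortest route: 5–0–2–3 = 37.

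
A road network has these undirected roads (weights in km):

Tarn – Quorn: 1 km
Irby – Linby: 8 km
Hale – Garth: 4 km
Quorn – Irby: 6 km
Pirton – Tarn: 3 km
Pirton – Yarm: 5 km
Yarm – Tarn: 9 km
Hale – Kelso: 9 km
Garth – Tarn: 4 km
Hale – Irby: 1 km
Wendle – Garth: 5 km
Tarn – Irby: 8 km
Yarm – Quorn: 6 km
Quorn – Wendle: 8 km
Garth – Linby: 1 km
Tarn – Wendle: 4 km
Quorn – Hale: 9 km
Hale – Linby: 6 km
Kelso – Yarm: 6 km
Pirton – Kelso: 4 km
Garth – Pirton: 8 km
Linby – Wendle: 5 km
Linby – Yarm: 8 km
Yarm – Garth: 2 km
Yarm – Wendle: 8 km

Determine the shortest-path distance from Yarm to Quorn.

Settle nodes by increasing distance from Yarm:
Yarm: 0
Garth: 2  (via Yarm)
Linby: 3  (via Garth)
Pirton: 5  (via Yarm)
Hale: 6  (via Garth)
Kelso: 6  (via Yarm)
Tarn: 6  (via Garth)
Quorn: 6  (via Yarm)
Shortest route: Yarm–Quorn = 6 km.

6 km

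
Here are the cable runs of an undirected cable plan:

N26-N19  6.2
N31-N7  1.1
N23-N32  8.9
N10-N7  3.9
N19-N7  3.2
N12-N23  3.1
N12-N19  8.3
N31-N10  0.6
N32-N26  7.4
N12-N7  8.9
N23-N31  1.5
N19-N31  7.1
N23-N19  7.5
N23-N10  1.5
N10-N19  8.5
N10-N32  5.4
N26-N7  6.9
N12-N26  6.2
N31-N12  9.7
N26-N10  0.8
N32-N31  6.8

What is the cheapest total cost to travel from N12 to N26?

Running Dijkstra from N12:
N12: 0
N23: 3.1  (via N12)
N31: 4.6  (via N23)
N10: 4.6  (via N23)
N26: 5.4  (via N10)
Shortest route: N12–N23–N10–N26 = 5.4.

5.4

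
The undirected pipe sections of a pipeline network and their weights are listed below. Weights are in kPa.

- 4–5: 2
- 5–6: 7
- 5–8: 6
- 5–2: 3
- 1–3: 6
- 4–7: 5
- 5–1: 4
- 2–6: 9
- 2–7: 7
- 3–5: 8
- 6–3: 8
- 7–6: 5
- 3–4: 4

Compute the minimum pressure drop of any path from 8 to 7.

Compare a few routes:
8–5–6–7: 6+7+5 = 18
8–5–2–7: 6+3+7 = 16
8–5–3–4–7: 6+8+4+5 = 23
8–5–4–7: 6+2+5 = 13
Cheapest is 8–5–4–7 at 13 kPa.

13 kPa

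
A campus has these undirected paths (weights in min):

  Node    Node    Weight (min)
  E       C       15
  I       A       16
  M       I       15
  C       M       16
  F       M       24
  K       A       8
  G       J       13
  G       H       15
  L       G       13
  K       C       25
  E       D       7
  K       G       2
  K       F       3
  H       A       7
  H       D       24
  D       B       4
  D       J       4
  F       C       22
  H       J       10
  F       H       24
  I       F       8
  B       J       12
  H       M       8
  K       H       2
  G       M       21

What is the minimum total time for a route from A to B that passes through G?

Shortest A→G: A → K → G = 10
Shortest G→B: G → J → D → B = 21
Total via G: 10 + 21 = 31 min.

31 min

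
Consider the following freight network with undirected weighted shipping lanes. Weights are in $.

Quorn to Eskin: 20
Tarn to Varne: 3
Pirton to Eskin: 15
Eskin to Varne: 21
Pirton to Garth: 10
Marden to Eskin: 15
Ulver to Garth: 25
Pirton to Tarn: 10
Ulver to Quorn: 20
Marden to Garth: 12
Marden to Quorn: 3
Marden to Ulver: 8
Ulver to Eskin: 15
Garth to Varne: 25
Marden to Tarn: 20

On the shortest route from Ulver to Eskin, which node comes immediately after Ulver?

Eskin

Candidate routes:
Ulver - Marden - Eskin: 8+15 = 23
Ulver - Marden - Quorn - Eskin: 8+3+20 = 31
Ulver - Eskin: 15 = 15
The minimum is $15 via Ulver - Eskin.
So from Ulver the first move is to Eskin.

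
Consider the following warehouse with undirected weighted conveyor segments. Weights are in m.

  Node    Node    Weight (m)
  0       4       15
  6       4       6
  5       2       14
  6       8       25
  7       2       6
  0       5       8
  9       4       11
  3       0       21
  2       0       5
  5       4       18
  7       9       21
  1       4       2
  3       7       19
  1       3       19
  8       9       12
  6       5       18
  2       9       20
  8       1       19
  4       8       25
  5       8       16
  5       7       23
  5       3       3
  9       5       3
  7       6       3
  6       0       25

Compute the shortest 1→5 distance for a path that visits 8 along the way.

34 m

Shortest 1→8: 1–8 = 19
Shortest 8→5: 8–9–5 = 15
Total via 8: 19 + 15 = 34 m.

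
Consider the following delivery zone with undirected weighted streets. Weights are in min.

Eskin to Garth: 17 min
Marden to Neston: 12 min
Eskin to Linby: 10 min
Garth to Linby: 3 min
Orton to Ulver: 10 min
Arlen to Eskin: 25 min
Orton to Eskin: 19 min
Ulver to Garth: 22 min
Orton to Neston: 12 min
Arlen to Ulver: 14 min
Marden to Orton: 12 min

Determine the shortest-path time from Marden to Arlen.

36 min

Compare a few routes:
Marden → Neston → Orton → Eskin → Arlen: 12+12+19+25 = 68
Marden → Orton → Eskin → Arlen: 12+19+25 = 56
Marden → Neston → Orton → Ulver → Arlen: 12+12+10+14 = 48
Marden → Orton → Ulver → Arlen: 12+10+14 = 36
Cheapest is Marden → Orton → Ulver → Arlen at 36 min.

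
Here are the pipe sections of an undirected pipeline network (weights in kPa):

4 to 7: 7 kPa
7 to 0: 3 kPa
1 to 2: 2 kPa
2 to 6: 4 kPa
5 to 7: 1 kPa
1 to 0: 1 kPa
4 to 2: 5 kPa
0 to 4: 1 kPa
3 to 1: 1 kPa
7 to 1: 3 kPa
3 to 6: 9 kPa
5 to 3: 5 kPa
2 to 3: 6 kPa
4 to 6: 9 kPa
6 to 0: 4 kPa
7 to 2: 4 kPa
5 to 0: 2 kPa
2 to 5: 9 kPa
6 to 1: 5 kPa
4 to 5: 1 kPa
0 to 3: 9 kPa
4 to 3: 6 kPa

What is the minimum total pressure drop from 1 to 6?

Enumerating some paths:
1 → 6: 5 = 5
1 → 2 → 6: 2+4 = 6
1 → 7 → 5 → 0 → 6: 3+1+2+4 = 10
Cheapest is 1 → 6 at 5 kPa.

5 kPa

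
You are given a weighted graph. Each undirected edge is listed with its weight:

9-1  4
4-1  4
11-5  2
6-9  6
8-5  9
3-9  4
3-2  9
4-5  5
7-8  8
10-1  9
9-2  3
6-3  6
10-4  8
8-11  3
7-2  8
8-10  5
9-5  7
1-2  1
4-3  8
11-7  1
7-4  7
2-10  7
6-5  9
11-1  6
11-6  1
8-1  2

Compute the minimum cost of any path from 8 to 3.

10

Enumerating some paths:
8 - 1 - 2 - 3: 2+1+9 = 12
8 - 11 - 6 - 3: 3+1+6 = 10
8 - 1 - 4 - 3: 2+4+8 = 14
Cheapest is 8 - 11 - 6 - 3 at 10.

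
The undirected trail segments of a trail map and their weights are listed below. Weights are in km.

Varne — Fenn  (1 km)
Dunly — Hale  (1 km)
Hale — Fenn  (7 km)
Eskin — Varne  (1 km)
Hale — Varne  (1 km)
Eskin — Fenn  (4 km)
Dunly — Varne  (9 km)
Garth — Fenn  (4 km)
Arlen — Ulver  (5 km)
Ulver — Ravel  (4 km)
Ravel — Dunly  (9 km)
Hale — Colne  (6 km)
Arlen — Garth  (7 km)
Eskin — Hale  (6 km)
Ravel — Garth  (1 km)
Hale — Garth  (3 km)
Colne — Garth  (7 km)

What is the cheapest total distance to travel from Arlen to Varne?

11 km

Enumerating some paths:
Arlen–Garth–Fenn–Varne: 7+4+1 = 12
Arlen–Garth–Hale–Varne: 7+3+1 = 11
Cheapest is Arlen–Garth–Hale–Varne at 11 km.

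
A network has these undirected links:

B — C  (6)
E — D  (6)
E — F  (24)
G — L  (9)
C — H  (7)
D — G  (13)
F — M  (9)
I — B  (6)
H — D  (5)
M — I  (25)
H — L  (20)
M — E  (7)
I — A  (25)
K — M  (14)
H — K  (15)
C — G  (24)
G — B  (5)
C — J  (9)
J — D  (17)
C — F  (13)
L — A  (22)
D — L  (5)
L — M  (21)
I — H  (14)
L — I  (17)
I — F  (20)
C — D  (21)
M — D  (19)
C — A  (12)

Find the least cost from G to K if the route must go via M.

Best G to M: G → D → E → M costing 26
Best M to K: M → K costing 14
Total via M: 26 + 14 = 40.

40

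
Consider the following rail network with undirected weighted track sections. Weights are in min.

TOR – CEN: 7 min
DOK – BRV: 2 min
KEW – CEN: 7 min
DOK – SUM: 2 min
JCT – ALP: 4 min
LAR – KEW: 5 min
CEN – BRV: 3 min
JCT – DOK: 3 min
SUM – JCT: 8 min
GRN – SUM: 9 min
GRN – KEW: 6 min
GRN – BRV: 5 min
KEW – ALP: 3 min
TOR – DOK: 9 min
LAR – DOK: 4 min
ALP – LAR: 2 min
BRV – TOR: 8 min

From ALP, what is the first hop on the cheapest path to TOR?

Compare a few routes:
ALP → LAR → DOK → TOR: 2+4+9 = 15
ALP → LAR → DOK → BRV → TOR: 2+4+2+8 = 16
Cheapest is ALP → LAR → DOK → TOR at 15 min.
So from ALP the first move is to LAR.

LAR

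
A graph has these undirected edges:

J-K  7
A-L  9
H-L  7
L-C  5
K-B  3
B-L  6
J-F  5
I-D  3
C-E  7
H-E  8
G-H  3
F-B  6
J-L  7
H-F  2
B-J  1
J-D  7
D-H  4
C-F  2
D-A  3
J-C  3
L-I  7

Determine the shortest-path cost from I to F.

Compare a few routes:
I–D–J–C–F: 3+7+3+2 = 15
I–D–J–F: 3+7+5 = 15
I–L–C–F: 7+5+2 = 14
I–D–H–F: 3+4+2 = 9
Cheapest is I–D–H–F at 9.

9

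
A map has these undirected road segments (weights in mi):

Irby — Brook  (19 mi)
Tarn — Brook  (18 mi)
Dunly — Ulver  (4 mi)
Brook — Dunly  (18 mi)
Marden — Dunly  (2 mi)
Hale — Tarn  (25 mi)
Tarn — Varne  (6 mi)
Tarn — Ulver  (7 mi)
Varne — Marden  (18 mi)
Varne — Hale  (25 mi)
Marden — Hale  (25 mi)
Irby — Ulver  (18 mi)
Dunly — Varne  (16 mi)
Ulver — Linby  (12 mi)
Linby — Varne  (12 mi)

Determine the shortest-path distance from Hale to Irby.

Compare a few routes:
Hale–Varne–Tarn–Ulver–Irby: 25+6+7+18 = 56
Hale–Marden–Dunly–Ulver–Irby: 25+2+4+18 = 49
Hale–Tarn–Ulver–Irby: 25+7+18 = 50
Hale–Tarn–Brook–Irby: 25+18+19 = 62
The minimum is 49 mi via Hale–Marden–Dunly–Ulver–Irby.

49 mi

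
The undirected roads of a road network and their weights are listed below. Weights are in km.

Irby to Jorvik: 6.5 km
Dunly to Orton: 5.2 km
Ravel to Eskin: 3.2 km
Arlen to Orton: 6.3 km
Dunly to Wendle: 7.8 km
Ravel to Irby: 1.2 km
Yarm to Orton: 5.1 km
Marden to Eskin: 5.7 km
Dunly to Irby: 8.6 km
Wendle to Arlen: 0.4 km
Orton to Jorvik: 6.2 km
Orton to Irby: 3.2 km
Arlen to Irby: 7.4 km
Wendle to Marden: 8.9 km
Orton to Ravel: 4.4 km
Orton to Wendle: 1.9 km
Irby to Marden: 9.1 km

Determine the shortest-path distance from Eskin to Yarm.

Shortest distances from Eskin:
Eskin: 0
Ravel: 3.2  (via Eskin)
Irby: 4.4  (via Ravel)
Marden: 5.7  (via Eskin)
Orton: 7.6  (via Ravel)
Wendle: 9.5  (via Orton)
Arlen: 9.9  (via Wendle)
Jorvik: 10.9  (via Irby)
Yarm: 12.7  (via Orton)
Shortest route: Eskin → Ravel → Orton → Yarm = 12.7 km.

12.7 km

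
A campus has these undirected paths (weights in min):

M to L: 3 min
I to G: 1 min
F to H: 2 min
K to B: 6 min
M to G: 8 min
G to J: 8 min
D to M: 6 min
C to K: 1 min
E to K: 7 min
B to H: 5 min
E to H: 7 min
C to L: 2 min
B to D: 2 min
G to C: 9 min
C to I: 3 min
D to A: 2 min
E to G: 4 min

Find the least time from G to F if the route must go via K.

18 min

Best G to K: G–I–C–K costing 5
Shortest K→F: K–B–H–F = 13
Total via K: 5 + 13 = 18 min.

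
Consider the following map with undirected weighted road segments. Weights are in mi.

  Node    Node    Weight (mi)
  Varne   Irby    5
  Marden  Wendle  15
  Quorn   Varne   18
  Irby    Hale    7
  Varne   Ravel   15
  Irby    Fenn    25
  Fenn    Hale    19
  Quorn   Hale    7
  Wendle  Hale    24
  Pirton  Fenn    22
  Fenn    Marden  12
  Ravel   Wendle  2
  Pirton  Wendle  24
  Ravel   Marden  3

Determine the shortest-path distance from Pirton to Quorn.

Running Dijkstra from Pirton:
Pirton: 0
Fenn: 22  (via Pirton)
Wendle: 24  (via Pirton)
Ravel: 26  (via Wendle)
Marden: 29  (via Ravel)
Hale: 41  (via Fenn)
Varne: 41  (via Ravel)
Irby: 46  (via Varne)
Quorn: 48  (via Hale)
Shortest route: Pirton–Fenn–Hale–Quorn = 48 mi.

48 mi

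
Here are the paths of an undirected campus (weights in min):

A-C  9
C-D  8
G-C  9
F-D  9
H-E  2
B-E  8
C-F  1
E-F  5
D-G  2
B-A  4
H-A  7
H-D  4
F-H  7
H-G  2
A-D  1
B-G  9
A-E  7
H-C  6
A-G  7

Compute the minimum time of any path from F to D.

9 min

Enumerating some paths:
F–H–D: 7+4 = 11
F–H–G–D: 7+2+2 = 11
F–E–H–G–D: 5+2+2+2 = 11
F–D: 9 = 9
Cheapest is F–D at 9 min.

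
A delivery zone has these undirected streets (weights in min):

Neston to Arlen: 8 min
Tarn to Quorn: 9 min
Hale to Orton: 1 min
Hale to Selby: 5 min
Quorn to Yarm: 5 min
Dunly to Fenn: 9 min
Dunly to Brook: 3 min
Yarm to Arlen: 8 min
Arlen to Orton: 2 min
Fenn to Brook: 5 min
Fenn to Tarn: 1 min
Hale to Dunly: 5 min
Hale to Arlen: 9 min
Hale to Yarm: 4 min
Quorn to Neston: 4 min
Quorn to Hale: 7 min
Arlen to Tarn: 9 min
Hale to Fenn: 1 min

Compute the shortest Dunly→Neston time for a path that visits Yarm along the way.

18 min

Best Dunly to Yarm: Dunly–Hale–Yarm costing 9
Shortest Yarm→Neston: Yarm–Quorn–Neston = 9
Total via Yarm: 9 + 9 = 18 min.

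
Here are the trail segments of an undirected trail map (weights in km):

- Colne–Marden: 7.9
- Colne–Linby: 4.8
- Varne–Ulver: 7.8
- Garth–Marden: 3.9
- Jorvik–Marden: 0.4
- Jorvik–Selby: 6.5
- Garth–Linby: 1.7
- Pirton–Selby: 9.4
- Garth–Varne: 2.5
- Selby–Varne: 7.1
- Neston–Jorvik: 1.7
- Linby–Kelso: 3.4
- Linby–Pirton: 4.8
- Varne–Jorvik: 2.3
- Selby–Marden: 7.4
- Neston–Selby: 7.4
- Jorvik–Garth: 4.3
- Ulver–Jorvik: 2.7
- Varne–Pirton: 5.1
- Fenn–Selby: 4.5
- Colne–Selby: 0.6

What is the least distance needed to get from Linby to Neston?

Enumerating some paths:
Linby–Colne–Selby–Neston: 4.8+0.6+7.4 = 12.8
Linby–Garth–Jorvik–Neston: 1.7+4.3+1.7 = 7.7
Linby–Garth–Varne–Jorvik–Neston: 1.7+2.5+2.3+1.7 = 8.2
The minimum is 7.7 km via Linby–Garth–Jorvik–Neston.

7.7 km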